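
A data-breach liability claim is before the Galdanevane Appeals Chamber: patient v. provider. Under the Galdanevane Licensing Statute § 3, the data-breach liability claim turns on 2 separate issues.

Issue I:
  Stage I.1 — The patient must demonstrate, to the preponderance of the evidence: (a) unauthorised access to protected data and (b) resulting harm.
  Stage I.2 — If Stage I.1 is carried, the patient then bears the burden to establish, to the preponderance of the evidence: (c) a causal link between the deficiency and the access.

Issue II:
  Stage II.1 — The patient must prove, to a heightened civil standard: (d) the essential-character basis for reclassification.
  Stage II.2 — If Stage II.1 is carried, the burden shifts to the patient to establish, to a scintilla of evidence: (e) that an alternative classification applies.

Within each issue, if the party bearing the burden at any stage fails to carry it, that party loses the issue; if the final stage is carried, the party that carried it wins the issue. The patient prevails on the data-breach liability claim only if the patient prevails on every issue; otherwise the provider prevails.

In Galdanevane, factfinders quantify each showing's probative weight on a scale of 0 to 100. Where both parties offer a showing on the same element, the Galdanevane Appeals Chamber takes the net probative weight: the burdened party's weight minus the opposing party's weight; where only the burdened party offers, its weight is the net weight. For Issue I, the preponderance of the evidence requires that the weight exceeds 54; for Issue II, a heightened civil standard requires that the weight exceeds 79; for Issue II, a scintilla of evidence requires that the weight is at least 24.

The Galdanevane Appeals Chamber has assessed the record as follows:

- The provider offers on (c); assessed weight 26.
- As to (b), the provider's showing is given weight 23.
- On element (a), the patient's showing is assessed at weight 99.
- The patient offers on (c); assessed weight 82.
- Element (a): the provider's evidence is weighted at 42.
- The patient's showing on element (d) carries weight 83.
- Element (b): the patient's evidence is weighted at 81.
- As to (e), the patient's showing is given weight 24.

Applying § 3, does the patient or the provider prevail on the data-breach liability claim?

— Issue I —
Stage I.1 (patient, the preponderance of the evidence, weight exceeds 54): (a) net 99−42=57 > 54 — meets; (b) net 81−23=58 > 54 — meets.
  Stage I.1 carried; the burden remains with the patient.
Stage I.2 (patient, the preponderance of the evidence, weight exceeds 54): (c) net 82−26=56 > 54 — meets.
  Stage I.2 carried; the final stage is satisfied.
All stages carried — the patient prevails on this issue.
— Issue II —
Stage II.1 (patient, a heightened civil standard, weight exceeds 79): (d) 83 > 79 — meets.
  Stage II.1 carried; the burden remains with the patient.
Stage II.2 (patient, a scintilla of evidence, weight is at least 24): (e) 24 ≥ 24 — meets.
  The patient carries the last stage.
Every stage carried; the patient prevails on this issue.
Per-issue: Issue I → patient; Issue II → patient. The patient must prevail on every issue; overall, the patient prevails.

patient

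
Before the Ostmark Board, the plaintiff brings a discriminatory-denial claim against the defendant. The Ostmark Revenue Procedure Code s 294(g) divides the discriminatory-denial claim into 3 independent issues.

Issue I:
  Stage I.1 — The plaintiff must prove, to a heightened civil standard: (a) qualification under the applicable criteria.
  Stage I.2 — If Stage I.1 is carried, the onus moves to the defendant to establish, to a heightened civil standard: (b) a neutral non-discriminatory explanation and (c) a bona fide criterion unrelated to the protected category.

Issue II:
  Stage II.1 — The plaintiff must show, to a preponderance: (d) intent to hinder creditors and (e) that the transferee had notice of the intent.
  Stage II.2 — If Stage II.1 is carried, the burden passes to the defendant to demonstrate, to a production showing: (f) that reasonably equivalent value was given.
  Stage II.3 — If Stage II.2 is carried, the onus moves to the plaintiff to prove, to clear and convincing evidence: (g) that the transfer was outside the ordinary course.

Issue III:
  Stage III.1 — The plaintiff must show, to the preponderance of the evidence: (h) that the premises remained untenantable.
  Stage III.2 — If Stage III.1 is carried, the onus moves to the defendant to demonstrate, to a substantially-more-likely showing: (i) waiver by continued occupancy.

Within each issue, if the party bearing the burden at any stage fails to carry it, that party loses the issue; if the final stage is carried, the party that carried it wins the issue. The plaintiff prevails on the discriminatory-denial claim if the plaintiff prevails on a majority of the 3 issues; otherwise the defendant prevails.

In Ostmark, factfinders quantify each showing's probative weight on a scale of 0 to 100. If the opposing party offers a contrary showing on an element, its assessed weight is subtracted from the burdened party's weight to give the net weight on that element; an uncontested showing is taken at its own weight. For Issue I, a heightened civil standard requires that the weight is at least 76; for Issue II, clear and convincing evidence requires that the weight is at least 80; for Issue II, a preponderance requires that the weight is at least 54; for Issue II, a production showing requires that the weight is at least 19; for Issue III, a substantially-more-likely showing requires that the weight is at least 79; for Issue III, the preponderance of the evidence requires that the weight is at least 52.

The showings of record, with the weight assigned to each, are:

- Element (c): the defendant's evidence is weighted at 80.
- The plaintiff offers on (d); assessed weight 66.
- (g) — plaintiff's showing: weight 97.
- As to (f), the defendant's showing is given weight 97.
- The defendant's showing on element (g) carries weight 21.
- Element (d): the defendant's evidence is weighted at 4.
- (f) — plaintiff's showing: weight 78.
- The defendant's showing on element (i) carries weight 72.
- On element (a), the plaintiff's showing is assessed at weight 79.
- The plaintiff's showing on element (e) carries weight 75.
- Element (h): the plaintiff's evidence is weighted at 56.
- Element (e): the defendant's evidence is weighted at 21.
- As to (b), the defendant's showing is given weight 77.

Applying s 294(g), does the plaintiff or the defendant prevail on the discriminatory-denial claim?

— Issue I —
Stage I.1 (plaintiff, a heightened civil standard, weight is at least 76): (a) 79 ≥ 76 — meets.
  The plaintiff carries Stage I.1; the defendant now bears the burden.
Stage I.2 (defendant, a heightened civil standard, weight is at least 76): (b) 77 ≥ 76 — meets; (c) 80 ≥ 76 — meets.
  The defendant carries the last stage.
All stages carried — the defendant prevails on this issue.
— Issue II —
At Stage II.1 the plaintiff must meet a preponderance (weight is at least 54): on (d) the weight is 66 less the opposing 4 gives net 62, which does reach 54, so (d) meets the standard; on (e) the weight is 75 less the opposing 21 gives net 54, ≥ 54, so (e) meets the standard.
  Stage II.1 is satisfied; the onus moves to the defendant.
At Stage II.2 the defendant must meet a production showing (weight is at least 19): on (f) the weight is 97 less the opposing 78 gives net 19, ≥ 19, so (f) meets the standard.
  Stage II.2 carried; the burden shifts to the plaintiff.
At Stage II.3 the plaintiff must meet clear and convincing evidence (weight is at least 80): on (g) the weight is 97 less the opposing 21 gives net 76, < 80, so (g) does not meet the standard.
  Stage II.3 not carried; the plaintiff fails its burden.
The defendant prevails on this issue.
— Issue III —
Stage III.1 — burden on plaintiff; standard: the preponderance of the evidence (weight is at least 52).
    (h): 56 ≥ 52 [met]
  The plaintiff carries Stage III.1; the defendant now bears the burden.
Stage III.2 — burden on defendant; standard: a substantially-more-likely showing (weight is at least 79).
    (i): 72 < 79 [not met]
  The defendant does not carry Stage III.2.
The analysis ends at Stage III.2; the plaintiff prevails on this issue.
Per-issue: Issue I → defendant; Issue II → defendant; Issue III → plaintiff. The plaintiff must prevail on a majority of issues; overall, the defendant prevails.

defendant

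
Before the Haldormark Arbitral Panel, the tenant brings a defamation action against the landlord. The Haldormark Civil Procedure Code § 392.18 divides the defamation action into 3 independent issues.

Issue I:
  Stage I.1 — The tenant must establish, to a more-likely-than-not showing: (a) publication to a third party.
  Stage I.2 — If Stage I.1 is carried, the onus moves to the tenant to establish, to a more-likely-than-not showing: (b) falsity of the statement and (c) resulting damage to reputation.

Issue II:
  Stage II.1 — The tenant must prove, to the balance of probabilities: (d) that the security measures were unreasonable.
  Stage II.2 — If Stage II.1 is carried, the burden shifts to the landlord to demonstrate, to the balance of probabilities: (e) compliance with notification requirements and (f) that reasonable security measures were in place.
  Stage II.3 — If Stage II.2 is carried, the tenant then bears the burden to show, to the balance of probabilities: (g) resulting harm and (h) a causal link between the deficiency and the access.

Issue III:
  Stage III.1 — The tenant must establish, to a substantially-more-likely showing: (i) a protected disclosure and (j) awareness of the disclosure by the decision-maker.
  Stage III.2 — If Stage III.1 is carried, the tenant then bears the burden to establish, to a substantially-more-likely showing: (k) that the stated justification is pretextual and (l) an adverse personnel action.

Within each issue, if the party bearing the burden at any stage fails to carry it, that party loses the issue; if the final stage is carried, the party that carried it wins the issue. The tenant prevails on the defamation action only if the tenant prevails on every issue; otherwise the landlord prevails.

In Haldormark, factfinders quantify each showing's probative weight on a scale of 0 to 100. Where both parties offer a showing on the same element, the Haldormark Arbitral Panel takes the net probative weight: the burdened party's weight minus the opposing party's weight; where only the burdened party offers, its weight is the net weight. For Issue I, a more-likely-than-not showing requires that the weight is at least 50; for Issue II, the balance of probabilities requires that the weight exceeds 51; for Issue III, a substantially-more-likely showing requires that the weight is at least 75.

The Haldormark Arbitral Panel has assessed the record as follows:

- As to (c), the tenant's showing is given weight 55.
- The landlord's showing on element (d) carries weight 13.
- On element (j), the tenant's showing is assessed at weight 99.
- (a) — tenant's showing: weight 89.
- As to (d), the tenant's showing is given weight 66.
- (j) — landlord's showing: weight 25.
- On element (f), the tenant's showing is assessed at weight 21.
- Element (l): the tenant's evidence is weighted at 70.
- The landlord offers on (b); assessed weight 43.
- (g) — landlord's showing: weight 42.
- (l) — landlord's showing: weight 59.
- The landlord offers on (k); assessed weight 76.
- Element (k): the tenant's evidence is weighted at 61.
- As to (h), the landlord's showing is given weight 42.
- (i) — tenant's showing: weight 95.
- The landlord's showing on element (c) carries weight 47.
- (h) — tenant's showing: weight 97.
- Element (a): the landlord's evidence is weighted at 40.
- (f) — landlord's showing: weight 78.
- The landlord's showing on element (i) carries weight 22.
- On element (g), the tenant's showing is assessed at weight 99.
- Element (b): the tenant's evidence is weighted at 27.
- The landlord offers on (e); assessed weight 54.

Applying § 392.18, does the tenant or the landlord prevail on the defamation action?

landlord

— Issue I —
Stage I.1 — burden on tenant; standard: a more-likely-than-not showing (weight is at least 50).
    (a): 89 − 40 = 49 < 50 [not met]
  Stage I.1 not carried; the tenant fails its burden.
The analysis ends at Stage I.1; the landlord prevails on this issue.
— Issue II —
Stage II.1 — burden on tenant; standard: the balance of probabilities (weight exceeds 51).
    (d): 66 − 13 = 53 > 51 [met]
  Stage II.1 is satisfied; the onus moves to the landlord.
Stage II.2 — burden on landlord; standard: the balance of probabilities (weight exceeds 51).
    (e): 54 > 51 [met]
    (f): 78 − 21 = 57 > 51 [met]
  Stage II.2 is satisfied; the onus moves to the tenant.
Stage II.3 — burden on tenant; standard: the balance of probabilities (weight exceeds 51).
    (g): 99 − 42 = 57 > 51 [met]
    (h): 97 − 42 = 55 > 51 [met]
  The tenant carries the last stage.
All stages carried — the tenant prevails on this issue.
— Issue III —
Stage III.1 — burden on tenant; standard: a substantially-more-likely showing (weight is at least 75).
    (i): 95 − 22 = 73 < 75 [not met]
    (j): 99 − 25 = 74 < 75 [not met]
  Stage III.1 not carried; the tenant fails its burden.
So the landlord prevails on this issue.
Per-issue: Issue I → landlord; Issue II → tenant; Issue III → landlord. The tenant must prevail on every issue; overall, the landlord prevails.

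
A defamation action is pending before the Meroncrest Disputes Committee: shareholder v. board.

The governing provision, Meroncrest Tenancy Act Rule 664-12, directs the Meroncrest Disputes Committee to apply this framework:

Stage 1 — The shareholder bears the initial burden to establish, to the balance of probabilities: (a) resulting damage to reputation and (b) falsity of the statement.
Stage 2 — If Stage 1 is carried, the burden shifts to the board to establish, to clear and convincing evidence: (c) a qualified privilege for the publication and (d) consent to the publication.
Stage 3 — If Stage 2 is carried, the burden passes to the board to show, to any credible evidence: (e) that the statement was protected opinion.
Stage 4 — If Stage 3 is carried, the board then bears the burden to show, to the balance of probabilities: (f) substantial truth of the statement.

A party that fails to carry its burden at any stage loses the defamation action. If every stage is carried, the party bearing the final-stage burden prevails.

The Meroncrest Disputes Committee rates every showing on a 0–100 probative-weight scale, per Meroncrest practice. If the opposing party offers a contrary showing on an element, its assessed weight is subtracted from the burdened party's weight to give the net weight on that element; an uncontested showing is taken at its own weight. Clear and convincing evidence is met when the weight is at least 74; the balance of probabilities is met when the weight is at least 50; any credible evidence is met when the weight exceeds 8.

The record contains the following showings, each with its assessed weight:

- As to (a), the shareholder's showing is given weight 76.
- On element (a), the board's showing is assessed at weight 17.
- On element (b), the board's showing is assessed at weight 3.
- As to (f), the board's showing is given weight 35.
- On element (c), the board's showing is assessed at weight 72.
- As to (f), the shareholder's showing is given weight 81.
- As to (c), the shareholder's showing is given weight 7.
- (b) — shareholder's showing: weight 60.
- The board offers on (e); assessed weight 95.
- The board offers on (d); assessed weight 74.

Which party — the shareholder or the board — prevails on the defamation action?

Stage 1 — burden on shareholder; standard: the balance of probabilities (weight is at least 50).
    (a): 76 − 17 = 59 ≥ 50 [met]
    (b): 60 − 3 = 57 ≥ 50 [met]
  Stage 1 is satisfied; the onus moves to the board.
Stage 2 — burden on board; standard: clear and convincing evidence (weight is at least 74).
    (c): 72 − 7 = 65 < 74 [not met]
    (d): 74 ≥ 74 [met]
  Not every element is met, so the board fails to carry Stage 2.
So the shareholder prevails.

shareholder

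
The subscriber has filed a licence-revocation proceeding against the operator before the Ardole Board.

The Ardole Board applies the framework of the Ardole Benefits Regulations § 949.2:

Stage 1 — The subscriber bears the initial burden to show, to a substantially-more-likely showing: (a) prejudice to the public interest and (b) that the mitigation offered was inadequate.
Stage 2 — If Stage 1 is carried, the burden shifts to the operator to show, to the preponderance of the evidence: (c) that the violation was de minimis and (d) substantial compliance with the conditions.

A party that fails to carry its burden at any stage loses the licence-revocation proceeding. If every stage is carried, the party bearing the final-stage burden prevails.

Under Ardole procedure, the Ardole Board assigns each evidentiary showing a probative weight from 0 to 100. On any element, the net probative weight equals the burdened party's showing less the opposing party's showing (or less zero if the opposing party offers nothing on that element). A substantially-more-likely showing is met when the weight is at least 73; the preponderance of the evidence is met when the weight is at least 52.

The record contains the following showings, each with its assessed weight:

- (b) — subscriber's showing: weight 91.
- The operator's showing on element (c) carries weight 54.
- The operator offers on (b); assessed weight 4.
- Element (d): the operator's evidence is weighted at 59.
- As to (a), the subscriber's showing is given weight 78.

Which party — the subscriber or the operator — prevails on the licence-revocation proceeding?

operator

At Stage 1 the subscriber must meet a substantially-more-likely showing (weight is at least 73): on (a) the weight is 78, which does reach 73, so (a) meets the standard; on (b) the weight is 91 less the opposing 4 gives net 87, which does reach 73, so (b) meets the standard.
  Stage 1 carried; the burden shifts to the operator.
At Stage 2 the operator must meet the preponderance of the evidence (weight is at least 52): on (c) the weight is 54, which does reach 52, so (c) meets the standard; on (d) the weight is 59, ≥ 52, so (d) meets the standard.
  The operator carries the last stage.
Every stage carried; the operator prevails.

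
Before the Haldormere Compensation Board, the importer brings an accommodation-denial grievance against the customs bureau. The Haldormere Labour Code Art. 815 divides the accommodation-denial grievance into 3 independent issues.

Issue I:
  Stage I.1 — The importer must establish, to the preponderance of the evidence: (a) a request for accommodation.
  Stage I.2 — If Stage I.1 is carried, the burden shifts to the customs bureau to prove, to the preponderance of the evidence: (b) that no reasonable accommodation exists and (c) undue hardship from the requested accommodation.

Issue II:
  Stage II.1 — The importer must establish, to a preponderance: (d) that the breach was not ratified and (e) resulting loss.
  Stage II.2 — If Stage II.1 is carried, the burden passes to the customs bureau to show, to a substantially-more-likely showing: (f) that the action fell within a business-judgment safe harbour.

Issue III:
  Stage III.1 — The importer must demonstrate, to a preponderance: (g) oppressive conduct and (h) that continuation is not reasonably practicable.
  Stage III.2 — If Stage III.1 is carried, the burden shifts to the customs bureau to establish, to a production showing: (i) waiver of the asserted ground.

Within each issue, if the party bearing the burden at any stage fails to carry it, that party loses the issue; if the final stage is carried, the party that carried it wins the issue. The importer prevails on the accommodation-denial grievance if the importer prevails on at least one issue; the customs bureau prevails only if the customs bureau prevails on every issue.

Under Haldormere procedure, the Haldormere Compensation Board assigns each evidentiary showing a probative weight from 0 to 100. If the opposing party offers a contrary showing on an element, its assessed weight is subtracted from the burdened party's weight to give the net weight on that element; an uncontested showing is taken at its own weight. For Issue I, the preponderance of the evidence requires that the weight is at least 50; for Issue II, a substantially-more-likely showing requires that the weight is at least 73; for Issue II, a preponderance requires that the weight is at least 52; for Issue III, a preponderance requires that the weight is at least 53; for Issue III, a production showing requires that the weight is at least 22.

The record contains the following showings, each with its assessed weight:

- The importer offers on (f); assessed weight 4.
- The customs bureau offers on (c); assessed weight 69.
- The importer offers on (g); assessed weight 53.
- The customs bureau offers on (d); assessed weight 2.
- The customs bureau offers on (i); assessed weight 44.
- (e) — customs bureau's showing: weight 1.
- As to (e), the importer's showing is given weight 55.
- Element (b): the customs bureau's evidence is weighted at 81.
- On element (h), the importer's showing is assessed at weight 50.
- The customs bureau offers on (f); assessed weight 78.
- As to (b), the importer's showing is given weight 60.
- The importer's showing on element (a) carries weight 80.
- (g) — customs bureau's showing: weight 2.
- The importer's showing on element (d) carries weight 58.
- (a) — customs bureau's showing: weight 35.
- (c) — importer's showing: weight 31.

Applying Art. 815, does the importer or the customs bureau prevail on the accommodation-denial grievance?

customs bureau

— Issue I —
Stage I.1 — burden on importer; standard: the preponderance of the evidence (weight is at least 50).
    (a): 80 − 35 = 45 < 50 [not met]
  Not every element is met, so the importer fails to carry Stage I.1.
The analysis ends at Stage I.1; the customs bureau prevails on this issue.
— Issue II —
Stage II.1 (importer, a preponderance, weight is at least 52): (d) net 58−2=56 ≥ 52 — meets; (e) net 55−1=54 ≥ 52 — meets.
  Stage II.1 carried; the burden shifts to the customs bureau.
Stage II.2 (customs bureau, a substantially-more-likely showing, weight is at least 73): (f) net 78−4=74 ≥ 73 — meets.
  All elements met at the final stage.
Every stage carried; the customs bureau prevails on this issue.
— Issue III —
Stage III.1 — burden on importer; standard: a preponderance (weight is at least 53).
    (g): 53 − 2 = 51 < 53 [not met]
    (h): 50 < 53 [not met]
  Not every element is met, so the importer fails to carry Stage III.1.
The analysis ends at Stage III.1; the customs bureau prevails on this issue.
Per-issue: Issue I → customs bureau; Issue II → customs bureau; Issue III → customs bureau. The importer must prevail on at least one issue; overall, the customs bureau prevails.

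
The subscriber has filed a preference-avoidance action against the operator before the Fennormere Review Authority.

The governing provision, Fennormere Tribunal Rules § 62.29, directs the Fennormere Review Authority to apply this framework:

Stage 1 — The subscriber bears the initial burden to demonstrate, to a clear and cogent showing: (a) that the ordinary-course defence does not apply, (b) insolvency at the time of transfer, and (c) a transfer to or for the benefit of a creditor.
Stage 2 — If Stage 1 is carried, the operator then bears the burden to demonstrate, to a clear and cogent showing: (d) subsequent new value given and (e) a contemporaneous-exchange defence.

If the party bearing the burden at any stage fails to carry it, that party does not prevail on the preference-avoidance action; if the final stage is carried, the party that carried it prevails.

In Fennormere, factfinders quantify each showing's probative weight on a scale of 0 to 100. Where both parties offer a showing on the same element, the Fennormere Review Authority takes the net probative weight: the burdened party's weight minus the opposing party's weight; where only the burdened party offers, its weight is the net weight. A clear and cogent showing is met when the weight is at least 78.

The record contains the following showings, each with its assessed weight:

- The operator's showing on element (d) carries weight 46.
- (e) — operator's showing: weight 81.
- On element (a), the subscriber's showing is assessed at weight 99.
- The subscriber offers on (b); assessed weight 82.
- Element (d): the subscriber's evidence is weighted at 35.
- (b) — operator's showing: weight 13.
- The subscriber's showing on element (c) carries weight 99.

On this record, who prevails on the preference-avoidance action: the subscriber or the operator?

At Stage 1 the subscriber must meet a clear and cogent showing (weight is at least 78): on (a) the weight is 99, which does reach 78, so (a) meets the standard; on (b) the weight is 82 less the opposing 13 gives net 69, < 78, so (b) does not meet the standard; on (c) the weight is 99, ≥ 78, so (c) meets the standard.
  Not every element is met, so the subscriber fails to carry Stage 1.
So the operator prevails.

operator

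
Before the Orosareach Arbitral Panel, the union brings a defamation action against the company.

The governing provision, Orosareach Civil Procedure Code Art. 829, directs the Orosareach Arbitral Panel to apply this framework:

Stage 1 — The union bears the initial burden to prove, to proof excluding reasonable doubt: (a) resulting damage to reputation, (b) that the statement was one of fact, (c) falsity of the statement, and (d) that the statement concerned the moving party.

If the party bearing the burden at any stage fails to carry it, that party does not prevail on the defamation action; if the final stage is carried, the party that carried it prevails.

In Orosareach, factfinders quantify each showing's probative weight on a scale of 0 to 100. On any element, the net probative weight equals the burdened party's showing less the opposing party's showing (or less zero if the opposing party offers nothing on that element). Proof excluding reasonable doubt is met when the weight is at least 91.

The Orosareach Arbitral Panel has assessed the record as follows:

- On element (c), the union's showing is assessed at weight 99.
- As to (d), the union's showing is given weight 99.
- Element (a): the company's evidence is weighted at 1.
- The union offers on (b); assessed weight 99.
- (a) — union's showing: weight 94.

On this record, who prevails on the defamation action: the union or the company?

Stage 1 — burden on union; standard: proof excluding reasonable doubt (weight is at least 91).
    (a): 94 − 1 = 93 ≥ 91 [met]
    (b): 99 ≥ 91 [met]
    (c): 99 ≥ 91 [met]
    (d): 99 ≥ 91 [met]
  The union carries the last stage.
With every stage satisfied, the union prevails.

union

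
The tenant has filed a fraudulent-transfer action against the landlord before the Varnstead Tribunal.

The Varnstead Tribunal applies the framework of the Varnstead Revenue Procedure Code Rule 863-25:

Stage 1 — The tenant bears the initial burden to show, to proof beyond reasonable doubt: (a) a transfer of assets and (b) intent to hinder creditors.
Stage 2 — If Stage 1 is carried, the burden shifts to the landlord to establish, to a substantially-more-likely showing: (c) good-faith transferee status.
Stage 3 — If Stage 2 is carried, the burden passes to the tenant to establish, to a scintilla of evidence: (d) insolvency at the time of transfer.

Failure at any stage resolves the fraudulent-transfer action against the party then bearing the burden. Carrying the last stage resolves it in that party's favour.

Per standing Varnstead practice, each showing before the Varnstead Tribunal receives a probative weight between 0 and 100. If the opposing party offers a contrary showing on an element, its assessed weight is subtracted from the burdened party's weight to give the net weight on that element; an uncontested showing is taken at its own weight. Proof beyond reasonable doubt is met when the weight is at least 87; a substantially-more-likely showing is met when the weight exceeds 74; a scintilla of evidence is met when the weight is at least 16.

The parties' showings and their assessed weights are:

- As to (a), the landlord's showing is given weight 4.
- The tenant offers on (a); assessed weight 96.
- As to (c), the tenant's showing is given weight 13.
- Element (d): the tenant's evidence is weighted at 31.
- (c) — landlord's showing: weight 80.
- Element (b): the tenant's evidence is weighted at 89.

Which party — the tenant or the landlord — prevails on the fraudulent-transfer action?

tenant

At Stage 1 the tenant must meet proof beyond reasonable doubt (weight is at least 87): on (a) the weight is 96 less the opposing 4 gives net 92, ≥ 87, so (a) meets the standard; on (b) the weight is 89, which does reach 87, so (b) meets the standard.
  Stage 1 carried; the burden shifts to the landlord.
At Stage 2 the landlord must meet a substantially-more-likely showing (weight exceeds 74): on (c) the weight is 80 less the opposing 13 gives net 67, which does not exceed 74, so (c) does not meet the standard.
  Stage 2 not carried; the landlord fails its burden.
The tenant prevails.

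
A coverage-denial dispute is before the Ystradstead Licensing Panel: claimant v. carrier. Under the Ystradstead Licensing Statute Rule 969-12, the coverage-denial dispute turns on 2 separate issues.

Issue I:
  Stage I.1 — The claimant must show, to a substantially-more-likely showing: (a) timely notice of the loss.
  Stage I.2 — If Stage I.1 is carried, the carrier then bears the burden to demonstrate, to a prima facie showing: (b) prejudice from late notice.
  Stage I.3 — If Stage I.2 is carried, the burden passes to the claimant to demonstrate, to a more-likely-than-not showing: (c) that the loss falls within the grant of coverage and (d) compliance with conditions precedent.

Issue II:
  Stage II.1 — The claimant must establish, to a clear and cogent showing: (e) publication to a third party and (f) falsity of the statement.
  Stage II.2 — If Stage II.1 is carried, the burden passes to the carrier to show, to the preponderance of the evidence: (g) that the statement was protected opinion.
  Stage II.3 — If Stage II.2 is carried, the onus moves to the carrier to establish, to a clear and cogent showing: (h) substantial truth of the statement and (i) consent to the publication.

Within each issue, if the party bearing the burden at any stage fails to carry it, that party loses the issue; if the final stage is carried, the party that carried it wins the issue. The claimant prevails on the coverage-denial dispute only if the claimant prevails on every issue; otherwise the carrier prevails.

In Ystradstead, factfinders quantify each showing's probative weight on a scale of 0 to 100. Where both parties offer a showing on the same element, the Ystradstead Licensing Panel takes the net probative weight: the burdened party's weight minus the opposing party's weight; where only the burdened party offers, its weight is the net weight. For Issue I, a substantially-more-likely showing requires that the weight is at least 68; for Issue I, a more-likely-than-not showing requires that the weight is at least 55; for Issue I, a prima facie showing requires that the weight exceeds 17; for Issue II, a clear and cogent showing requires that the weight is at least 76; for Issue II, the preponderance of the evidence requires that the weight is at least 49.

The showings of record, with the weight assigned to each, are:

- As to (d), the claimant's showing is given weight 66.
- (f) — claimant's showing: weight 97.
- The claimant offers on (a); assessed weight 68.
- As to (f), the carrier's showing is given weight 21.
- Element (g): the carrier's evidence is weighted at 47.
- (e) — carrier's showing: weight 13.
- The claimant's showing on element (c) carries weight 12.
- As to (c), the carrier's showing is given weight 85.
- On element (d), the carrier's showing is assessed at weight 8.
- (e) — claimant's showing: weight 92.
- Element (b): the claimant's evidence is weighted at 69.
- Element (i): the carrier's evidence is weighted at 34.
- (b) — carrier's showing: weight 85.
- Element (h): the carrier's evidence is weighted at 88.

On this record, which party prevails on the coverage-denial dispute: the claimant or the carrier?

claimant

— Issue I —
At Stage I.1 the claimant must meet a substantially-more-likely showing (weight is at least 68): on (a) the weight is 68, which does reach 68, so (a) meets the standard.
  The claimant carries Stage I.1; the carrier now bears the burden.
At Stage I.2 the carrier must meet a prima facie showing (weight exceeds 17): on (b) the weight is 85 less the opposing 69 gives net 16, which does not exceed 17, so (b) does not meet the standard.
  Stage I.2 not carried; the carrier fails its burden.
The analysis ends at Stage I.2; the claimant prevails on this issue.
— Issue II —
At Stage II.1 the claimant must meet a clear and cogent showing (weight is at least 76): on (e) the weight is 92 less the opposing 13 gives net 79, ≥ 76, so (e) meets the standard; on (f) the weight is 97 less the opposing 21 gives net 76, which does reach 76, so (f) meets the standard.
  Stage II.1 is satisfied; the onus moves to the carrier.
At Stage II.2 the carrier must meet the preponderance of the evidence (weight is at least 49): on (g) the weight is 47, < 49, so (g) does not meet the standard.
  The carrier does not carry Stage II.2.
The analysis ends at Stage II.2; the claimant prevails on this issue.
Per-issue: Issue I → claimant; Issue II → claimant. The claimant must prevail on every issue; overall, the claimant prevails.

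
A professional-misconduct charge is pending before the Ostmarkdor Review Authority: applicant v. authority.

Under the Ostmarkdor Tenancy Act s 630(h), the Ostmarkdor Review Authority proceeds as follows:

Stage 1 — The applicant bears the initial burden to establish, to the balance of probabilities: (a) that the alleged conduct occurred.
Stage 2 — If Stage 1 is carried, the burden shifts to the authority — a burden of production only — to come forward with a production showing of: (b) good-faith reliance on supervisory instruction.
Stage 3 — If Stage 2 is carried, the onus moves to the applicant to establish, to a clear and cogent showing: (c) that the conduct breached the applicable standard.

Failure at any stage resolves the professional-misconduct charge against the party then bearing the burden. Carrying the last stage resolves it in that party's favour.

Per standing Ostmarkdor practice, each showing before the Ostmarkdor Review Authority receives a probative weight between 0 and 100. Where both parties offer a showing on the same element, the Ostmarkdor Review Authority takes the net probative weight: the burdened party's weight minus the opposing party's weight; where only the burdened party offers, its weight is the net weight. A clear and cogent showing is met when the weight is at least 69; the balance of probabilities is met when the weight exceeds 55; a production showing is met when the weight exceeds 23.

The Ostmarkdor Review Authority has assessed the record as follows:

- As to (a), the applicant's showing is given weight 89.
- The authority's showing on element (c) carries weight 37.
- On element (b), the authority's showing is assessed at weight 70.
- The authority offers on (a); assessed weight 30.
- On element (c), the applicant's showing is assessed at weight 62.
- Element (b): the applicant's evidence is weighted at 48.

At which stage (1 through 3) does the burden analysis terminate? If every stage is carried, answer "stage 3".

Stage 1 (applicant, the balance of probabilities, weight exceeds 55): (a) net 89−30=59 > 55 — meets.
  All elements met. The burden passes to the authority.
Stage 2 (authority, a production showing, weight exceeds 23): (b) net 70−48=22 ≤ 23 — fails.
  Stage 2 not carried; the authority fails its burden.
The applicant prevails.

stage 2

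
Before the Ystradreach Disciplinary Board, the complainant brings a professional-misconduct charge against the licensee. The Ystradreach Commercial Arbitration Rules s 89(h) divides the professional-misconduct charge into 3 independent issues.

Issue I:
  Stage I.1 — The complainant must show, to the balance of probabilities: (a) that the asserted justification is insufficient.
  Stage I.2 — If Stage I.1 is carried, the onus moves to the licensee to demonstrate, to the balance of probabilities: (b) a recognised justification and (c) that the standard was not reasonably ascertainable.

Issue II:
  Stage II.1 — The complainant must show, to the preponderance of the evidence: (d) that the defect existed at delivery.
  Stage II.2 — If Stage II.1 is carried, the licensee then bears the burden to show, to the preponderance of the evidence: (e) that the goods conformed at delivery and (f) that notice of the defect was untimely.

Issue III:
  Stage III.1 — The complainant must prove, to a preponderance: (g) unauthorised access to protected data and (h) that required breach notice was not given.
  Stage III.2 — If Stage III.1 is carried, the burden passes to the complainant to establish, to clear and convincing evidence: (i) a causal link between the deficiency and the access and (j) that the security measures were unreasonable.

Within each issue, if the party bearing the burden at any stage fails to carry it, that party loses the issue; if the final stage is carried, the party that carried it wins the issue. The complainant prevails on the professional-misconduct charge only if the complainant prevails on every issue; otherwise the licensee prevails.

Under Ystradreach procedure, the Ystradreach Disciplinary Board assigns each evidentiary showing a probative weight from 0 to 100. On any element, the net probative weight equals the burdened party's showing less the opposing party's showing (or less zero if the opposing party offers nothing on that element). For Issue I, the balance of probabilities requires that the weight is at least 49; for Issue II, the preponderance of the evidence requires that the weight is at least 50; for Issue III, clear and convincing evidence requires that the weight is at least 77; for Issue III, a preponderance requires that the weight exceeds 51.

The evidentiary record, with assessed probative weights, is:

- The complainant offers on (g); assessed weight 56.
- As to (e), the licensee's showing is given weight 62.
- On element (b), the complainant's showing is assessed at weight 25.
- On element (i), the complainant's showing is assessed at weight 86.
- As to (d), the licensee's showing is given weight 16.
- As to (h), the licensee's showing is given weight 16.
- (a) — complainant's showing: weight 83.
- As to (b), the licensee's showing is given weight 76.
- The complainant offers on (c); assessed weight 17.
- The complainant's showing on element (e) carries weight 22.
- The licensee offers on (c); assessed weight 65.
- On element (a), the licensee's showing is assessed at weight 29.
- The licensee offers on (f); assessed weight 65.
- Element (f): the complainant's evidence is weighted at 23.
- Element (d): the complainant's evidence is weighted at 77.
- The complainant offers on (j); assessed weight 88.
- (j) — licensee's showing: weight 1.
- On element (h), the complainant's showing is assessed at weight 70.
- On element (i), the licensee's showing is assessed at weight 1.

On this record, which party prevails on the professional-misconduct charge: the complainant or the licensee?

— Issue I —
Stage I.1 — burden on complainant; standard: the balance of probabilities (weight is at least 49).
    (a): 83 − 29 = 54 ≥ 49 [met]
  All elements met. The burden passes to the licensee.
Stage I.2 — burden on licensee; standard: the balance of probabilities (weight is at least 49).
    (b): 76 − 25 = 51 ≥ 49 [met]
    (c): 65 − 17 = 48 < 49 [not met]
  Not every element is met, so the licensee fails to carry Stage I.2.
The analysis ends at Stage I.2; the complainant prevails on this issue.
— Issue II —
Stage II.1 (complainant, the preponderance of the evidence, weight is at least 50): (d) net 77−16=61 ≥ 50 — meets.
  Stage II.1 carried; the burden shifts to the licensee.
Stage II.2 (licensee, the preponderance of the evidence, weight is at least 50): (e) net 62−22=40 < 50 — fails; (f) net 65−23=42 < 50 — fails.
  Not every element is met, so the licensee fails to carry Stage II.2.
So the complainant prevails on this issue.
— Issue III —
Stage III.1 — burden on complainant; standard: a preponderance (weight exceeds 51).
    (g): 56 > 51 [met]
    (h): 70 − 16 = 54 > 51 [met]
  All elements met. The complainant retains the burden for Stage III.2.
Stage III.2 — burden on complainant; standard: clear and convincing evidence (weight is at least 77).
    (i): 86 − 1 = 85 ≥ 77 [met]
    (j): 88 − 1 = 87 ≥ 77 [met]
  All elements met at the final stage.
With every stage satisfied, the complainant prevails on this issue.
Per-issue: Issue I → complainant; Issue II → complainant; Issue III → complainant. The complainant must prevail on every issue; overall, the complainant prevails.

complainant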